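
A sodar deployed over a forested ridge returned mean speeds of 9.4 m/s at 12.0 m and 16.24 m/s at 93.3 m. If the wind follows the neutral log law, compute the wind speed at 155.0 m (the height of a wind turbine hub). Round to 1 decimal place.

Log law: V ∝ ln(z/z₀). From the pair, with r = V₁/V₂ = 0.57882,
ln z₀ = (ln z₁ − r·ln z₂)/(1 − r) = (2.4849 − 0.57882×4.5358)/0.42118 = -0.3336 → z₀ = 0.7163 m
V₃ = V₁ · ln(z₃/z₀)/ln(z₁/z₀) = 9.4 × 5.3770/2.8185 = 17.9329 m/s

17.9 m/s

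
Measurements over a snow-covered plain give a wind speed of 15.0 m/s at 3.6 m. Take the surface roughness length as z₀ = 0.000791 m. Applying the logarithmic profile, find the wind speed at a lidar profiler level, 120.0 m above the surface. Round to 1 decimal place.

21.2 m/s

Log law: V(z) ∝ ln(z/z₀), so V₂/V₁ = ln(z₂/z₀) / ln(z₁/z₀).
ln(120.0/0.000791) = 11.9297, ln(3.6/0.000791) = 8.4231
V₂ = 15.0 × 11.9297/8.4231 = 15.0 × 1.4163 = 21.2445 m/s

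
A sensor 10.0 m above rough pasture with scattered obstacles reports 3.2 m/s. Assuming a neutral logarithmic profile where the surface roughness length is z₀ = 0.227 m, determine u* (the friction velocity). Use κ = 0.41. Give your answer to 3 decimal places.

Log law: V(z) = (u*/κ) · ln(z/z₀) ⇒ u* = κ · V / ln(z/z₀)
u* = 0.41 × 3.2 / ln(10.0/0.227) = 0.41 × 3.2 / 3.7854
   = 1.3120 / 3.7854 = 0.3466 m/s

u* ≈ 0.347 m/s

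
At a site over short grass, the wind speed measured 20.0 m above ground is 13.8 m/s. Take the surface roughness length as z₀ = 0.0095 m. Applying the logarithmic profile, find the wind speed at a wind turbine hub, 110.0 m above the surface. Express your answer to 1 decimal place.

Log law: V(z) ∝ ln(z/z₀), so V₂/V₁ = ln(z₂/z₀) / ln(z₁/z₀).
ln(110.0/0.0095) = 9.3569, ln(20.0/0.0095) = 7.6522
V₂ = 13.8 × 9.3569/7.6522 = 13.8 × 1.2228 = 16.8743 m/s

16.9 m/s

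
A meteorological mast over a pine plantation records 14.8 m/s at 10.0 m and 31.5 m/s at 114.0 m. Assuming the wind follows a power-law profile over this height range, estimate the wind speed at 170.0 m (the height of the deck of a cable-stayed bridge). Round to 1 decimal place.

First find α: α = ln(V₂/V₁)/ln(z₂/z₁) = ln(31.5/14.8)/ln(114.0/10.0) = 0.75536/2.43361 = 0.3104
Extrapolate from 114.0 m to 170.0 m: V₃ = 31.5 × (170.0/114.0)^0.3104 = 31.5 × 1.1321 = 35.6596 m/s

35.7 m/s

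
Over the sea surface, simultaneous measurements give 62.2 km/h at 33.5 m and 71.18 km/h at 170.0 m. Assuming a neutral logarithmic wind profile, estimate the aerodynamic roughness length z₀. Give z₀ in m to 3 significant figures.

Log law: V(z) ∝ ln(z/z₀). With r = V₁/V₂ = 62.2/71.18 = 0.87384,
r · ln(z₂/z₀) = ln(z₁/z₀) ⇒ ln z₀ = (ln z₁ − r·ln z₂)/(1 − r)
ln z₀ = (3.51155 − 0.87384×5.13580) / 0.12616 = -7.7388
z₀ = exp(-7.7388) = 0.0004356 m

z₀ ≈ 0.000436 m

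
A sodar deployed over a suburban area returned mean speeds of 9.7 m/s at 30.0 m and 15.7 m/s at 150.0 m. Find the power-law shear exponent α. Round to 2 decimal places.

Power law: V₂/V₁ = (z₂/z₁)^α ⇒ α = ln(V₂/V₁) / ln(z₂/z₁)
α = ln(15.7/9.7) / ln(150.0/30.0) = ln(1.6186) / ln(5.0000)
  = 0.48153 / 1.60944 = 0.29919

α ≈ 0.30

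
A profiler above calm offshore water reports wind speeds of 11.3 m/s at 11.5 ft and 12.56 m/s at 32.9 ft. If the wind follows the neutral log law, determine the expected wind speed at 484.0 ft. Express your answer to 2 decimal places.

Log law: V ∝ ln(z/z₀). From the pair, with r = V₁/V₂ = 0.89968,
ln z₀ = (ln z₁ − r·ln z₂)/(1 − r) = (2.4423 − 0.89968×3.4935)/0.10032 = -6.9844 → z₀ = 0.0009262 ft
V₃ = V₁ · ln(z₃/z₀)/ln(z₁/z₀) = 11.3 × 13.1665/9.4268 = 15.7829 m/s

15.78 m/s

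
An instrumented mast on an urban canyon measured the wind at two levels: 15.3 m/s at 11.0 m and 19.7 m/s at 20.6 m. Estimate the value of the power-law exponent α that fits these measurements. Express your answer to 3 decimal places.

α ≈ 0.403

Power law: V₂/V₁ = (z₂/z₁)^α ⇒ α = ln(V₂/V₁) / ln(z₂/z₁)
α = ln(19.7/15.3) / ln(20.6/11.0) = ln(1.2876) / ln(1.8727)
  = 0.25277 / 0.62740 = 0.40288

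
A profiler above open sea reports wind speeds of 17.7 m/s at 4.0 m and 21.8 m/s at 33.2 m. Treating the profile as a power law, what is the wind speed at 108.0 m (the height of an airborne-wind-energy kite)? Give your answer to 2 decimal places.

24.48 m/s

First find α: α = ln(V₂/V₁)/ln(z₂/z₁) = ln(21.8/17.7)/ln(33.2/4.0) = 0.20835/2.11626 = 0.0984
Extrapolate from 33.2 m to 108.0 m: V₃ = 21.8 × (108.0/33.2)^0.0984 = 21.8 × 1.1231 = 24.4845 m/s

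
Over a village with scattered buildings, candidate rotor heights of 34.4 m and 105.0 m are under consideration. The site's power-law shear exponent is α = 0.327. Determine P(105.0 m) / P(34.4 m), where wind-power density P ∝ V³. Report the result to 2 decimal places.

2.99

Speed ratio: V_B/V_A = (z_B/z_A)^α = (105.0/34.4)^0.327 = (3.0523)^0.327 = 1.44037
Power-density ratio: P_B/P_A = (V_B/V_A)³ = (1.44037)³ = 2.98829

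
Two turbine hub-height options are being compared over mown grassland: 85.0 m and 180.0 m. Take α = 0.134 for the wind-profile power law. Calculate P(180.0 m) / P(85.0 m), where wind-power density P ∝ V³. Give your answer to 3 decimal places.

1.352

Speed ratio: V_B/V_A = (z_B/z_A)^α = (180.0/85.0)^0.134 = (2.1176)^0.134 = 1.10577
Power-density ratio: P_B/P_A = (V_B/V_A)³ = (1.10577)³ = 1.35205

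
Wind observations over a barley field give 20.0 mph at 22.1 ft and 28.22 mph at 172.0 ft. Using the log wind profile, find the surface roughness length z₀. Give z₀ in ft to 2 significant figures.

Log law: V(z) ∝ ln(z/z₀). With r = V₁/V₂ = 20.0/28.22 = 0.70872,
r · ln(z₂/z₀) = ln(z₁/z₀) ⇒ ln z₀ = (ln z₁ − r·ln z₂)/(1 − r)
ln z₀ = (3.09558 − 0.70872×5.14749) / 0.29128 = -1.8969
z₀ = exp(-1.8969) = 0.1500 ft

z₀ ≈ 0.15 ft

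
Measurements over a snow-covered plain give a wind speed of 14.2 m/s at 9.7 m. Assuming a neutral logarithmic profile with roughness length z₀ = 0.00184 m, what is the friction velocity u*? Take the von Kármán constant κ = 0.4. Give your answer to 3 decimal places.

u* ≈ 0.663 m/s

Log law: V(z) = (u*/κ) · ln(z/z₀) ⇒ u* = κ · V / ln(z/z₀)
u* = 0.4 × 14.2 / ln(9.7/0.00184) = 0.4 × 14.2 / 8.5701
   = 5.6800 / 8.5701 = 0.6628 m/s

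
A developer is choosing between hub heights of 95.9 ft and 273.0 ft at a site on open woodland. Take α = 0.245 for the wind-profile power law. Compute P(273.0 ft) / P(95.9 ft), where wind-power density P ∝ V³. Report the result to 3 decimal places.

2.157

Speed ratio: V_B/V_A = (z_B/z_A)^α = (273.0/95.9)^0.245 = (2.8467)^0.245 = 1.29215
Power-density ratio: P_B/P_A = (V_B/V_A)³ = (1.29215)³ = 2.15746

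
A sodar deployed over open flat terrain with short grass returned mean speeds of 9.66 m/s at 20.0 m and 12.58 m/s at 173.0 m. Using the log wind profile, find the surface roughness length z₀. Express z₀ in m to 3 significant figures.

Log law: V(z) ∝ ln(z/z₀). With r = V₁/V₂ = 9.66/12.58 = 0.76789,
r · ln(z₂/z₀) = ln(z₁/z₀) ⇒ ln z₀ = (ln z₁ − r·ln z₂)/(1 − r)
ln z₀ = (2.99573 − 0.76789×5.15329) / 0.23211 = -4.1419
z₀ = exp(-4.1419) = 0.01589 m

z₀ ≈ 0.0159 m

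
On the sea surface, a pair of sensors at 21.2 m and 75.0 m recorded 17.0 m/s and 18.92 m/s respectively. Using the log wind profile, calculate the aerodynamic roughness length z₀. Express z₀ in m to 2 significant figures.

Log law: V(z) ∝ ln(z/z₀). With r = V₁/V₂ = 17.0/18.92 = 0.89852,
r · ln(z₂/z₀) = ln(z₁/z₀) ⇒ ln z₀ = (ln z₁ − r·ln z₂)/(1 − r)
ln z₀ = (3.05400 − 0.89852×4.31749) / 0.10148 = -8.1331
z₀ = exp(-8.1331) = 0.0002936 m

z₀ ≈ 0.00029 m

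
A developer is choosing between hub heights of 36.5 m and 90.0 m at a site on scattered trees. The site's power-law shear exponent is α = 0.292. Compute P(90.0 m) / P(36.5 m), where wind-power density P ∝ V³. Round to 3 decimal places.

Speed ratio: V_B/V_A = (z_B/z_A)^α = (90.0/36.5)^0.292 = (2.4658)^0.292 = 1.30152
Power-density ratio: P_B/P_A = (V_B/V_A)³ = (1.30152)³ = 2.20469

2.205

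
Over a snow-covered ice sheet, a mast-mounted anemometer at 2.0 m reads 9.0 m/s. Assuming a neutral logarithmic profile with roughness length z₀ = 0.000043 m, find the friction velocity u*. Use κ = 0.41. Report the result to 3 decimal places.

Log law: V(z) = (u*/κ) · ln(z/z₀) ⇒ u* = κ · V / ln(z/z₀)
u* = 0.41 × 9.0 / ln(2.0/0.000043) = 0.41 × 9.0 / 10.7475
   = 3.6900 / 10.7475 = 0.3433 m/s

u* ≈ 0.343 m/s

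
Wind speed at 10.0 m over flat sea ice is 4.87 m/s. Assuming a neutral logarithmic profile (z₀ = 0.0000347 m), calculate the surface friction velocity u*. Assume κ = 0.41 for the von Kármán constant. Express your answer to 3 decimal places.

Log law: V(z) = (u*/κ) · ln(z/z₀) ⇒ u* = κ · V / ln(z/z₀)
u* = 0.41 × 4.87 / ln(10.0/0.0000347) = 0.41 × 4.87 / 12.5714
   = 1.9967 / 12.5714 = 0.1588 m/s

u* ≈ 0.159 m/s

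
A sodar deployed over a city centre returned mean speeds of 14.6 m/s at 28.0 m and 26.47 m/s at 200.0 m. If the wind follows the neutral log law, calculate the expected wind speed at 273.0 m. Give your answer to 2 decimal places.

28.35 m/s

Log law: V ∝ ln(z/z₀). From the pair, with r = V₁/V₂ = 0.55157,
ln z₀ = (ln z₁ − r·ln z₂)/(1 − r) = (3.3322 − 0.55157×5.2983)/0.44843 = 0.9139 → z₀ = 2.494 m
V₃ = V₁ · ln(z₃/z₀)/ln(z₁/z₀) = 14.6 × 4.6956/2.4183 = 28.3485 m/s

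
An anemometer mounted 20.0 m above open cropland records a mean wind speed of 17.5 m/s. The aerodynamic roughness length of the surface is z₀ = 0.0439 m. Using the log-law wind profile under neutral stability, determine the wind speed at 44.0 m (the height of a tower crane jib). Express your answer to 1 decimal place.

Log law: V(z) ∝ ln(z/z₀), so V₂/V₁ = ln(z₂/z₀) / ln(z₁/z₀).
ln(44.0/0.0439) = 6.9100, ln(20.0/0.0439) = 6.1216
V₂ = 17.5 × 6.9100/6.1216 = 17.5 × 1.1288 = 19.7540 m/s

19.8 m/s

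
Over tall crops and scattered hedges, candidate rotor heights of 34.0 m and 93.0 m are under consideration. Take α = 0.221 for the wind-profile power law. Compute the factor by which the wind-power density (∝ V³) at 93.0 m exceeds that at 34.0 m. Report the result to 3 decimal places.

Speed ratio: V_B/V_A = (z_B/z_A)^α = (93.0/34.0)^0.221 = (2.7353)^0.221 = 1.24904
Power-density ratio: P_B/P_A = (V_B/V_A)³ = (1.24904)³ = 1.94865

1.949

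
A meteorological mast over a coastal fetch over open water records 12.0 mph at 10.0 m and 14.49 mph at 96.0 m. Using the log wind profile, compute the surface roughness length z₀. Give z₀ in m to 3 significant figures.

Log law: V(z) ∝ ln(z/z₀). With r = V₁/V₂ = 12.0/14.49 = 0.82816,
r · ln(z₂/z₀) = ln(z₁/z₀) ⇒ ln z₀ = (ln z₁ − r·ln z₂)/(1 − r)
ln z₀ = (2.30259 − 0.82816×4.56435) / 0.17184 = -8.5975
z₀ = exp(-8.5975) = 0.0001846 m

z₀ ≈ 0.000185 m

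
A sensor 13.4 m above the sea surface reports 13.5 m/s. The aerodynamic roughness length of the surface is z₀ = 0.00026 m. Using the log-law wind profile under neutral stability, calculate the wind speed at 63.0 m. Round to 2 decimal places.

15.43 m/s

Log law: V(z) ∝ ln(z/z₀), so V₂/V₁ = ln(z₂/z₀) / ln(z₁/z₀).
ln(63.0/0.00026) = 12.3980, ln(13.4/0.00026) = 10.8501
V₂ = 13.5 × 12.3980/10.8501 = 13.5 × 1.1427 = 15.4259 m/s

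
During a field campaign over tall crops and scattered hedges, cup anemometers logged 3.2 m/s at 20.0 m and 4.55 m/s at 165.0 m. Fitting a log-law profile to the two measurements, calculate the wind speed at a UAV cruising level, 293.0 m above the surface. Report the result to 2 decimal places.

Log law: V ∝ ln(z/z₀). From the pair, with r = V₁/V₂ = 0.70330,
ln z₀ = (ln z₁ − r·ln z₂)/(1 − r) = (2.9957 − 0.70330×5.1059)/0.29670 = -2.0063 → z₀ = 0.1345 m
V₃ = V₁ · ln(z₃/z₀)/ln(z₁/z₀) = 3.2 × 7.6864/5.0020 = 4.9174 m/s

4.92 m/s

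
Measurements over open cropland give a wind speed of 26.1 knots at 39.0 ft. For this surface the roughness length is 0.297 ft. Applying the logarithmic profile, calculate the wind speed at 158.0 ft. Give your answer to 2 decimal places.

33.59 knots

Log law: V(z) ∝ ln(z/z₀), so V₂/V₁ = ln(z₂/z₀) / ln(z₁/z₀).
ln(158.0/0.297) = 6.2766, ln(39.0/0.297) = 4.8776
V₂ = 26.1 × 6.2766/4.8776 = 26.1 × 1.2868 = 33.5862 knots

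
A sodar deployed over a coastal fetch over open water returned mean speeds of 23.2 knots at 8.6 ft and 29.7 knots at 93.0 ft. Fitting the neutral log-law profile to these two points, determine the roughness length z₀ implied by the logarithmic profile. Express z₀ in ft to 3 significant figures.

z₀ ≈ 0.00175 ft

Log law: V(z) ∝ ln(z/z₀). With r = V₁/V₂ = 23.2/29.7 = 0.78114,
r · ln(z₂/z₀) = ln(z₁/z₀) ⇒ ln z₀ = (ln z₁ − r·ln z₂)/(1 − r)
ln z₀ = (2.15176 − 0.78114×4.53260) / 0.21886 = -6.3460
z₀ = exp(-6.3460) = 0.001754 ft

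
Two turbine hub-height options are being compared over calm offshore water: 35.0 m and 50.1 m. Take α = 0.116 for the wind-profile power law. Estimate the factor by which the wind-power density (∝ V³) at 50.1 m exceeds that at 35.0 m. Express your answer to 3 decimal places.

Speed ratio: V_B/V_A = (z_B/z_A)^α = (50.1/35.0)^0.116 = (1.4314)^0.116 = 1.04248
Power-density ratio: P_B/P_A = (V_B/V_A)³ = (1.04248)³ = 1.13294

1.133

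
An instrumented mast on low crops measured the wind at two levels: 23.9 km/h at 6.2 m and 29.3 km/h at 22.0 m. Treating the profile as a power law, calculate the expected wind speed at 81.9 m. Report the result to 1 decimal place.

First find α: α = ln(V₂/V₁)/ln(z₂/z₁) = ln(29.3/23.9)/ln(22.0/6.2) = 0.20371/1.26649 = 0.1608
Extrapolate from 22.0 m to 81.9 m: V₃ = 29.3 × (81.9/22.0)^0.1608 = 29.3 × 1.2354 = 36.1983 km/h

36.2 km/h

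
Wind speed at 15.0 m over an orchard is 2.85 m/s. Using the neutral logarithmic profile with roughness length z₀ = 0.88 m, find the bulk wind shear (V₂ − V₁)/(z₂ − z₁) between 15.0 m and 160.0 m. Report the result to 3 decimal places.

Log law: V₂ = V₁ · ln(z₂/z₀)/ln(z₁/z₀) = 2.85 × 5.2030/2.8359 = 5.2289 m/s
ΔV/Δz = (5.2289 − 2.85)/(160.0 − 15.0) = 2.3789/145.0000 = 0.01641 m/s/m

0.016 m/s/m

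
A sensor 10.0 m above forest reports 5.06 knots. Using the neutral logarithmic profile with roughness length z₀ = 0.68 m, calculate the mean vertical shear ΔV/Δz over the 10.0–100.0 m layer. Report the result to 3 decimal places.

Log law: V₂ = V₁ · ln(z₂/z₀)/ln(z₁/z₀) = 5.06 × 4.9908/2.6882 = 9.3941 knots
ΔV/Δz = (9.3941 − 5.06)/(100.0 − 10.0) = 4.3341/90.0000 = 0.04816 knots/m

0.048 knots/m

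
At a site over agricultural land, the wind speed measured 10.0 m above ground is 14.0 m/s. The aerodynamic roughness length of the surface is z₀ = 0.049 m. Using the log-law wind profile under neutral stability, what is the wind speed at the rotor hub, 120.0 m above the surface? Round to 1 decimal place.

Log law: V(z) ∝ ln(z/z₀), so V₂/V₁ = ln(z₂/z₀) / ln(z₁/z₀).
ln(120.0/0.049) = 7.8034, ln(10.0/0.049) = 5.3185
V₂ = 14.0 × 7.8034/5.3185 = 14.0 × 1.4672 = 20.5410 m/s

20.5 m/s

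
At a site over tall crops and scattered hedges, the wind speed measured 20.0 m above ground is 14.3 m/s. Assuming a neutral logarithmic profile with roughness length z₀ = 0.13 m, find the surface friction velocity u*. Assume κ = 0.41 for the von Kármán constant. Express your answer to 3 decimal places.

u* ≈ 1.164 m/s

Log law: V(z) = (u*/κ) · ln(z/z₀) ⇒ u* = κ · V / ln(z/z₀)
u* = 0.41 × 14.3 / ln(20.0/0.13) = 0.41 × 14.3 / 5.0360
   = 5.8630 / 5.0360 = 1.1642 m/s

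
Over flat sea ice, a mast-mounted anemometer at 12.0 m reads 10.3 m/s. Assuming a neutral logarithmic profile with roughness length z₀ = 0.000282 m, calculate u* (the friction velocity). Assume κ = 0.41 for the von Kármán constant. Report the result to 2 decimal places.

Log law: V(z) = (u*/κ) · ln(z/z₀) ⇒ u* = κ · V / ln(z/z₀)
u* = 0.41 × 10.3 / ln(12.0/0.000282) = 0.41 × 10.3 / 10.6585
   = 4.2230 / 10.6585 = 0.3962 m/s

u* ≈ 0.40 m/s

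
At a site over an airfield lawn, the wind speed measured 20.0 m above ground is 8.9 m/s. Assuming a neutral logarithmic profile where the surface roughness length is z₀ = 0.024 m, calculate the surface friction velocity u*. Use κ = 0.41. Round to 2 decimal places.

Log law: V(z) = (u*/κ) · ln(z/z₀) ⇒ u* = κ · V / ln(z/z₀)
u* = 0.41 × 8.9 / ln(20.0/0.024) = 0.41 × 8.9 / 6.7254
   = 3.6490 / 6.7254 = 0.5426 m/s

u* ≈ 0.54 m/s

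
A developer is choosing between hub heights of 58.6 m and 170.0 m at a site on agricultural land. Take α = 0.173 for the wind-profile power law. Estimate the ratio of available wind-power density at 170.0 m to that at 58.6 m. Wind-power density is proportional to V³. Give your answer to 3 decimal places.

Speed ratio: V_B/V_A = (z_B/z_A)^α = (170.0/58.6)^0.173 = (2.9010)^0.173 = 1.20232
Power-density ratio: P_B/P_A = (V_B/V_A)³ = (1.20232)³ = 1.73806

1.738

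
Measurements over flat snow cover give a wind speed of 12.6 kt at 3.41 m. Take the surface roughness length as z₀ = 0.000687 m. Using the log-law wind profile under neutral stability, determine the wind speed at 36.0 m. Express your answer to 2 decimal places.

Log law: V(z) ∝ ln(z/z₀), so V₂/V₁ = ln(z₂/z₀) / ln(z₁/z₀).
ln(36.0/0.000687) = 10.8667, ln(3.41/0.000687) = 8.5099
V₂ = 12.6 × 10.8667/8.5099 = 12.6 × 1.2769 = 16.0896 kt

16.09 kt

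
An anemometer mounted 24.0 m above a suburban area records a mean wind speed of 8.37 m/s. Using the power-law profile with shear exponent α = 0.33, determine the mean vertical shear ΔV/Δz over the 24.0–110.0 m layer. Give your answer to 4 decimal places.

0.0635 m/s/m

Power law: V₂ = V₁ · (z₂/z₁)^α = 8.37 × (4.5833)^0.33 = 13.8330 m/s
ΔV/Δz = (13.8330 − 8.37)/(110.0 − 24.0) = 5.4630/86.0000 = 0.06352 m/s/m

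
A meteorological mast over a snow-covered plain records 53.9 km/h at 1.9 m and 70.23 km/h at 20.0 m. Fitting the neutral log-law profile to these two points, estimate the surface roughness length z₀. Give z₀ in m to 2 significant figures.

z₀ ≈ 0.00080 m

Log law: V(z) ∝ ln(z/z₀). With r = V₁/V₂ = 53.9/70.23 = 0.76748,
r · ln(z₂/z₀) = ln(z₁/z₀) ⇒ ln z₀ = (ln z₁ − r·ln z₂)/(1 − r)
ln z₀ = (0.64185 − 0.76748×2.99573) / 0.23252 = -7.1275
z₀ = exp(-7.1275) = 0.0008027 m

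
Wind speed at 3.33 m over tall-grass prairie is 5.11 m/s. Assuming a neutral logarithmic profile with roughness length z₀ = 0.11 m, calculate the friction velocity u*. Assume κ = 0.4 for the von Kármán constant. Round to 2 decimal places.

Log law: V(z) = (u*/κ) · ln(z/z₀) ⇒ u* = κ · V / ln(z/z₀)
u* = 0.4 × 5.11 / ln(3.33/0.11) = 0.4 × 5.11 / 3.4102
   = 2.0440 / 3.4102 = 0.5994 m/s

u* ≈ 0.60 m/s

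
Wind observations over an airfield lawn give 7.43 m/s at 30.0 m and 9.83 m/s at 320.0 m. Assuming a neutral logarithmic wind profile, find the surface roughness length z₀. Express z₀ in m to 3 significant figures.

Log law: V(z) ∝ ln(z/z₀). With r = V₁/V₂ = 7.43/9.83 = 0.75585,
r · ln(z₂/z₀) = ln(z₁/z₀) ⇒ ln z₀ = (ln z₁ − r·ln z₂)/(1 − r)
ln z₀ = (3.40120 − 0.75585×5.76832) / 0.24415 = -3.9270
z₀ = exp(-3.9270) = 0.01970 m

z₀ ≈ 0.0197 m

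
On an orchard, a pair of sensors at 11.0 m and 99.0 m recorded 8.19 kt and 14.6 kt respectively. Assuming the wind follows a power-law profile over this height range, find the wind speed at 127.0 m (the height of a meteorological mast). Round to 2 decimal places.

15.59 kt

First find α: α = ln(V₂/V₁)/ln(z₂/z₁) = ln(14.6/8.19)/ln(99.0/11.0) = 0.57811/2.19722 = 0.2631
Extrapolate from 99.0 m to 127.0 m: V₃ = 14.6 × (127.0/99.0)^0.2631 = 14.6 × 1.0677 = 15.5888 kt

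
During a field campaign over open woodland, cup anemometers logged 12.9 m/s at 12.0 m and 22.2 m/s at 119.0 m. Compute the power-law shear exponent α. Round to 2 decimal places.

Power law: V₂/V₁ = (z₂/z₁)^α ⇒ α = ln(V₂/V₁) / ln(z₂/z₁)
α = ln(22.2/12.9) / ln(119.0/12.0) = ln(1.7209) / ln(9.9167)
  = 0.54286 / 2.29422 = 0.23662

α ≈ 0.24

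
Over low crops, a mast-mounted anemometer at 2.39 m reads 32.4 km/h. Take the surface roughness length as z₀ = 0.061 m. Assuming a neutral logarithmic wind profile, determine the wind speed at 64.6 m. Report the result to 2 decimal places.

Log law: V(z) ∝ ln(z/z₀), so V₂/V₁ = ln(z₂/z₀) / ln(z₁/z₀).
ln(64.6/0.061) = 6.9651, ln(2.39/0.061) = 3.6682
V₂ = 32.4 × 6.9651/3.6682 = 32.4 × 1.8988 = 61.5208 km/h

61.52 km/h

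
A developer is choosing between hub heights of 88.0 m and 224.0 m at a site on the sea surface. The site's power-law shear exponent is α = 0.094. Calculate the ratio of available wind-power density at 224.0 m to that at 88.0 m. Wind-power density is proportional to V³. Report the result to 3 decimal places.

Speed ratio: V_B/V_A = (z_B/z_A)^α = (224.0/88.0)^0.094 = (2.5455)^0.094 = 1.09180
Power-density ratio: P_B/P_A = (V_B/V_A)³ = (1.09180)³ = 1.30145

1.301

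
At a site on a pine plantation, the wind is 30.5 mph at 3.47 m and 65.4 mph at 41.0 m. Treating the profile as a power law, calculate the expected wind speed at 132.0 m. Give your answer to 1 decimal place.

93.8 mph

First find α: α = ln(V₂/V₁)/ln(z₂/z₁) = ln(65.4/30.5)/ln(41.0/3.47) = 0.76280/2.46942 = 0.3089
Extrapolate from 41.0 m to 132.0 m: V₃ = 65.4 × (132.0/41.0)^0.3089 = 65.4 × 1.4350 = 93.8496 mph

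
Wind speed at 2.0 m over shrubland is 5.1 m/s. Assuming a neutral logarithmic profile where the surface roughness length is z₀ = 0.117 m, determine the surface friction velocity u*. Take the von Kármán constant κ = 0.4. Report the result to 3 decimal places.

u* ≈ 0.719 m/s

Log law: V(z) = (u*/κ) · ln(z/z₀) ⇒ u* = κ · V / ln(z/z₀)
u* = 0.4 × 5.1 / ln(2.0/0.117) = 0.4 × 5.1 / 2.8387
   = 2.0400 / 2.8387 = 0.7186 m/s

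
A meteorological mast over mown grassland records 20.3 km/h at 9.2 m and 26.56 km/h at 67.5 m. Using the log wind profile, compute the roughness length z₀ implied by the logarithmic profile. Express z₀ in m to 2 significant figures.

Log law: V(z) ∝ ln(z/z₀). With r = V₁/V₂ = 20.3/26.56 = 0.76431,
r · ln(z₂/z₀) = ln(z₁/z₀) ⇒ ln z₀ = (ln z₁ − r·ln z₂)/(1 − r)
ln z₀ = (2.21920 − 0.76431×4.21213) / 0.23569 = -4.2435
z₀ = exp(-4.2435) = 0.01436 m

z₀ ≈ 0.014 m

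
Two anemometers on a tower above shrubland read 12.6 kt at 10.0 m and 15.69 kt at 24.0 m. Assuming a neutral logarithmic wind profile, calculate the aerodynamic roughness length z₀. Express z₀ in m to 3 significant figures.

z₀ ≈ 0.282 m

Log law: V(z) ∝ ln(z/z₀). With r = V₁/V₂ = 12.6/15.69 = 0.80306,
r · ln(z₂/z₀) = ln(z₁/z₀) ⇒ ln z₀ = (ln z₁ − r·ln z₂)/(1 − r)
ln z₀ = (2.30259 − 0.80306×3.17805) / 0.19694 = -1.2673
z₀ = exp(-1.2673) = 0.2816 m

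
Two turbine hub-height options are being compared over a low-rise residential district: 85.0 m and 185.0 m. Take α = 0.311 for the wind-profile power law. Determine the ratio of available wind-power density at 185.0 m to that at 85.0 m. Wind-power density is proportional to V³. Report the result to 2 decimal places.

2.07

Speed ratio: V_B/V_A = (z_B/z_A)^α = (185.0/85.0)^0.311 = (2.1765)^0.311 = 1.27362
Power-density ratio: P_B/P_A = (V_B/V_A)³ = (1.27362)³ = 2.06597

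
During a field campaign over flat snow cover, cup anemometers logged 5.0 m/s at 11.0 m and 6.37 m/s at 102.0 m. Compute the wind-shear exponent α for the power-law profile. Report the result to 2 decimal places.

Power law: V₂/V₁ = (z₂/z₁)^α ⇒ α = ln(V₂/V₁) / ln(z₂/z₁)
α = ln(6.37/5.0) / ln(102.0/11.0) = ln(1.2740) / ln(9.2727)
  = 0.24216 / 2.22708 = 0.10874

α ≈ 0.11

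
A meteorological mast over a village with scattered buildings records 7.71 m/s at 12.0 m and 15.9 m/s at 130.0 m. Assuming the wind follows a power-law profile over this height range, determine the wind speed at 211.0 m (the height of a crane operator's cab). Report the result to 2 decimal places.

First find α: α = ln(V₂/V₁)/ln(z₂/z₁) = ln(15.9/7.71)/ln(130.0/12.0) = 0.72380/2.38263 = 0.3038
Extrapolate from 130.0 m to 211.0 m: V₃ = 15.9 × (211.0/130.0)^0.3038 = 15.9 × 1.1585 = 18.4202 m/s

18.42 m/s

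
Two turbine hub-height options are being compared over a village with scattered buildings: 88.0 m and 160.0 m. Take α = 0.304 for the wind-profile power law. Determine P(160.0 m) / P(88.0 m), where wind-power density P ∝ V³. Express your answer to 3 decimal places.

Speed ratio: V_B/V_A = (z_B/z_A)^α = (160.0/88.0)^0.304 = (1.8182)^0.304 = 1.19931
Power-density ratio: P_B/P_A = (V_B/V_A)³ = (1.19931)³ = 1.72500

1.725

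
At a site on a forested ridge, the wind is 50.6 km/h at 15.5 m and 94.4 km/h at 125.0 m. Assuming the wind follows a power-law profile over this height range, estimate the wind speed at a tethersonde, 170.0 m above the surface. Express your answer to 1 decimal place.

103.5 km/h

First find α: α = ln(V₂/V₁)/ln(z₂/z₁) = ln(94.4/50.6)/ln(125.0/15.5) = 0.62359/2.08747 = 0.2987
Extrapolate from 125.0 m to 170.0 m: V₃ = 94.4 × (170.0/125.0)^0.2987 = 94.4 × 1.0962 = 103.4818 km/h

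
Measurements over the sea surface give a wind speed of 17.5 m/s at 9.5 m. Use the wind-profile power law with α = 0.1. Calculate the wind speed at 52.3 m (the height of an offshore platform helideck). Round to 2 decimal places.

20.75 m/s

Power-law profile: V₂ = V₁ · (z₂/z₁)^α
V₂ = 17.5 × (52.3/9.5)^0.1 = 17.5 × (5.5053)^0.1
    = 17.5 × 1.1860 = 20.7547 m/s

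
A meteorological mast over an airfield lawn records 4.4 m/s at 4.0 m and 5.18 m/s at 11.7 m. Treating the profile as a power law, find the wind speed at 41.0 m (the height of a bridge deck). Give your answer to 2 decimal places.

6.27 m/s

First find α: α = ln(V₂/V₁)/ln(z₂/z₁) = ln(5.18/4.4)/ln(11.7/4.0) = 0.16320/1.07329 = 0.1521
Extrapolate from 11.7 m to 41.0 m: V₃ = 5.18 × (41.0/11.7)^0.1521 = 5.18 × 1.2101 = 6.2681 m/s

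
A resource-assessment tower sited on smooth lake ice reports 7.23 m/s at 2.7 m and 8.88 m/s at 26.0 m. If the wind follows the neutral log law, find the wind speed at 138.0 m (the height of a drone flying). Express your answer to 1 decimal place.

10.1 m/s

Log law: V ∝ ln(z/z₀). From the pair, with r = V₁/V₂ = 0.81419,
ln z₀ = (ln z₁ − r·ln z₂)/(1 − r) = (0.9933 − 0.81419×3.2581)/0.18581 = -8.9309 → z₀ = 0.0001322 m
V₃ = V₁ · ln(z₃/z₀)/ln(z₁/z₀) = 7.23 × 13.8581/9.9241 = 10.0960 m/s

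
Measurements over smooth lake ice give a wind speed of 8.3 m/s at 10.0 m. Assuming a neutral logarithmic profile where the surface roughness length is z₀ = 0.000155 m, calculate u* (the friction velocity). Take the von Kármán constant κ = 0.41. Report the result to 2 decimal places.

u* ≈ 0.31 m/s

Log law: V(z) = (u*/κ) · ln(z/z₀) ⇒ u* = κ · V / ln(z/z₀)
u* = 0.41 × 8.3 / ln(10.0/0.000155) = 0.41 × 8.3 / 11.0747
   = 3.4030 / 11.0747 = 0.3073 m/s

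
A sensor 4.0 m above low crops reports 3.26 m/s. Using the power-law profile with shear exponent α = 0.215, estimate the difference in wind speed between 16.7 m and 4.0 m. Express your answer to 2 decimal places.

Power law: V₂ = V₁ · (z₂/z₁)^α = 3.26 × (4.1750)^0.215 = 4.4326 m/s
ΔV = 4.4326 − 3.26 = 1.1726 m/s

1.17 m/s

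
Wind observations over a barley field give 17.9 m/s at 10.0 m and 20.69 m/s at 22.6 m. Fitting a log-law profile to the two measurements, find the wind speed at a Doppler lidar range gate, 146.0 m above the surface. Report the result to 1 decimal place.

27.1 m/s

Log law: V ∝ ln(z/z₀). From the pair, with r = V₁/V₂ = 0.86515,
ln z₀ = (ln z₁ − r·ln z₂)/(1 − r) = (2.3026 − 0.86515×3.1179)/0.13485 = -2.9286 → z₀ = 0.05347 m
V₃ = V₁ · ln(z₃/z₀)/ln(z₁/z₀) = 17.9 × 7.9122/5.2312 = 27.0739 m/s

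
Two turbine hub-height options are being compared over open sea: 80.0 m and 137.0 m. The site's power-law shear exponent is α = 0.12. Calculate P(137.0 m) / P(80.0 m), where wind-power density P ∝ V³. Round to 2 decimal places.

1.21

Speed ratio: V_B/V_A = (z_B/z_A)^α = (137.0/80.0)^0.12 = (1.7125)^0.12 = 1.06668
Power-density ratio: P_B/P_A = (V_B/V_A)³ = (1.06668)³ = 1.21369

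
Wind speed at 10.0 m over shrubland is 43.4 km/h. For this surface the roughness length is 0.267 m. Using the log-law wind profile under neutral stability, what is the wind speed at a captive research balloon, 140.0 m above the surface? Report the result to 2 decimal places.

Log law: V(z) ∝ ln(z/z₀), so V₂/V₁ = ln(z₂/z₀) / ln(z₁/z₀).
ln(140.0/0.267) = 6.2621, ln(10.0/0.267) = 3.6231
V₂ = 43.4 × 6.2621/3.6231 = 43.4 × 1.7284 = 75.0125 km/h

75.01 km/h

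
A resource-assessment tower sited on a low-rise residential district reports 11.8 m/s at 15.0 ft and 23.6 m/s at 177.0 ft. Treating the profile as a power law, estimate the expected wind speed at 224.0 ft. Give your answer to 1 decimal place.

First find α: α = ln(V₂/V₁)/ln(z₂/z₁) = ln(23.6/11.8)/ln(177.0/15.0) = 0.69315/2.46810 = 0.2808
Extrapolate from 177.0 ft to 224.0 ft: V₃ = 23.6 × (224.0/177.0)^0.2808 = 23.6 × 1.0684 = 25.2136 m/s

25.2 m/s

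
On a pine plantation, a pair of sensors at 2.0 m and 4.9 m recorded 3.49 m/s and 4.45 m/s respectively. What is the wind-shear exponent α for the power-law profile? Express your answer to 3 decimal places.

Power law: V₂/V₁ = (z₂/z₁)^α ⇒ α = ln(V₂/V₁) / ln(z₂/z₁)
α = ln(4.45/3.49) / ln(4.9/2.0) = ln(1.2751) / ln(2.4500)
  = 0.24300 / 0.89609 = 0.27118

α ≈ 0.271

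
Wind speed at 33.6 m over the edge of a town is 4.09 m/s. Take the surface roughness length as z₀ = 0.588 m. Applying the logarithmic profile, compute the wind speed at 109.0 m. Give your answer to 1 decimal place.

Log law: V(z) ∝ ln(z/z₀), so V₂/V₁ = ln(z₂/z₀) / ln(z₁/z₀).
ln(109.0/0.588) = 5.2224, ln(33.6/0.588) = 4.0456
V₂ = 4.09 × 5.2224/4.0456 = 4.09 × 1.2909 = 5.2798 m/s

5.3 m/s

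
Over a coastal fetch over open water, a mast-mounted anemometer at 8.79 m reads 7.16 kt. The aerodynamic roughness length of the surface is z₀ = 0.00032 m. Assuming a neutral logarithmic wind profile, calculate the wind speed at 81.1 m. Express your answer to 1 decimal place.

8.7 kt

Log law: V(z) ∝ ln(z/z₀), so V₂/V₁ = ln(z₂/z₀) / ln(z₁/z₀).
ln(81.1/0.00032) = 12.4429, ln(8.79/0.00032) = 10.2208
V₂ = 7.16 × 12.4429/10.2208 = 7.16 × 1.2174 = 8.7166 kt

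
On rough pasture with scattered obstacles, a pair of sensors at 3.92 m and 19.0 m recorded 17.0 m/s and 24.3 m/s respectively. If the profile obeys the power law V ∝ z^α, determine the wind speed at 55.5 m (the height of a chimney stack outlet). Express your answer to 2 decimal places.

First find α: α = ln(V₂/V₁)/ln(z₂/z₁) = ln(24.3/17.0)/ln(19.0/3.92) = 0.35726/1.57835 = 0.2264
Extrapolate from 19.0 m to 55.5 m: V₃ = 24.3 × (55.5/19.0)^0.2264 = 24.3 × 1.2746 = 30.9729 m/s

30.97 m/s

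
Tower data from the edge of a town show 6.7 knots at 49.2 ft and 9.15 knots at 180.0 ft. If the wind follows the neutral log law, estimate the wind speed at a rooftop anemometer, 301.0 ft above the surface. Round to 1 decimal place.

10.1 knots

Log law: V ∝ ln(z/z₀). From the pair, with r = V₁/V₂ = 0.73224,
ln z₀ = (ln z₁ − r·ln z₂)/(1 − r) = (3.8959 − 0.73224×5.1930)/0.26776 = 0.3488 → z₀ = 1.417 ft
V₃ = V₁ · ln(z₃/z₀)/ln(z₁/z₀) = 6.7 × 5.3583/3.5471 = 10.1212 knots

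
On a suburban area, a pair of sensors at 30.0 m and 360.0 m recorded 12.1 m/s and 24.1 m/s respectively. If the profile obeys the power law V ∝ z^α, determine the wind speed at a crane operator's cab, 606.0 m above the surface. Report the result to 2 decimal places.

First find α: α = ln(V₂/V₁)/ln(z₂/z₁) = ln(24.1/12.1)/ln(360.0/30.0) = 0.68901/2.48491 = 0.2773
Extrapolate from 360.0 m to 606.0 m: V₃ = 24.1 × (606.0/360.0)^0.2773 = 24.1 × 1.1553 = 27.8438 m/s

27.84 m/s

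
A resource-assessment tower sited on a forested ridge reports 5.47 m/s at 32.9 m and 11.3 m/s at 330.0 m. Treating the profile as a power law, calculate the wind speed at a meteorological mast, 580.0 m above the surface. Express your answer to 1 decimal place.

13.5 m/s

First find α: α = ln(V₂/V₁)/ln(z₂/z₁) = ln(11.3/5.47)/ln(330.0/32.9) = 0.72552/2.30562 = 0.3147
Extrapolate from 330.0 m to 580.0 m: V₃ = 11.3 × (580.0/330.0)^0.3147 = 11.3 × 1.1942 = 13.4942 m/s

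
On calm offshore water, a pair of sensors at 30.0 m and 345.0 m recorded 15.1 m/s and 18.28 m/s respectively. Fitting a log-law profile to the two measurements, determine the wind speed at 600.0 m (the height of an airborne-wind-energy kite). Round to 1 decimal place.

Log law: V ∝ ln(z/z₀). From the pair, with r = V₁/V₂ = 0.82604,
ln z₀ = (ln z₁ − r·ln z₂)/(1 − r) = (3.4012 − 0.82604×5.8435)/0.17396 = -8.1961 → z₀ = 0.0002757 m
V₃ = V₁ · ln(z₃/z₀)/ln(z₁/z₀) = 15.1 × 14.5930/11.5973 = 19.0005 m/s

19.0 m/s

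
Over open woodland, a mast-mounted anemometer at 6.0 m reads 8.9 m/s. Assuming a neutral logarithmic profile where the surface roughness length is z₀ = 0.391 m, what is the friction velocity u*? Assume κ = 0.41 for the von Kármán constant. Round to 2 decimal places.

Log law: V(z) = (u*/κ) · ln(z/z₀) ⇒ u* = κ · V / ln(z/z₀)
u* = 0.41 × 8.9 / ln(6.0/0.391) = 0.41 × 8.9 / 2.7308
   = 3.6490 / 2.7308 = 1.3362 m/s

u* ≈ 1.34 m/s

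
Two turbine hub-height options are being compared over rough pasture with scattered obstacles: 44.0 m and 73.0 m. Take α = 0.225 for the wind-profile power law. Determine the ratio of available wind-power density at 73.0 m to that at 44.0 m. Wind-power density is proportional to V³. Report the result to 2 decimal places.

Speed ratio: V_B/V_A = (z_B/z_A)^α = (73.0/44.0)^0.225 = (1.6591)^0.225 = 1.12065
Power-density ratio: P_B/P_A = (V_B/V_A)³ = (1.12065)³ = 1.40738

1.41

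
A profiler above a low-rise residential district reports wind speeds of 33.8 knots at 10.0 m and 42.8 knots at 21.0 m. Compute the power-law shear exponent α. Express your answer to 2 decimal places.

Power law: V₂/V₁ = (z₂/z₁)^α ⇒ α = ln(V₂/V₁) / ln(z₂/z₁)
α = ln(42.8/33.8) / ln(21.0/10.0) = ln(1.2663) / ln(2.1000)
  = 0.23608 / 0.74194 = 0.31819

α ≈ 0.32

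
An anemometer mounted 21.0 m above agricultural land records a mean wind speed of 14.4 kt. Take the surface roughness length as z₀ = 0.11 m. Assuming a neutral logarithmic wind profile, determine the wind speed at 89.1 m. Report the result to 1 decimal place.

Log law: V(z) ∝ ln(z/z₀), so V₂/V₁ = ln(z₂/z₀) / ln(z₁/z₀).
ln(89.1/0.11) = 6.6970, ln(21.0/0.11) = 5.2518
V₂ = 14.4 × 6.6970/5.2518 = 14.4 × 1.2752 = 18.3627 kt

18.4 kt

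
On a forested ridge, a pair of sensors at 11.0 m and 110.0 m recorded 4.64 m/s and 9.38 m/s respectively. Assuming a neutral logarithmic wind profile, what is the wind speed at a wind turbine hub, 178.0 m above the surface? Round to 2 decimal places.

10.37 m/s

Log law: V ∝ ln(z/z₀). From the pair, with r = V₁/V₂ = 0.49467,
ln z₀ = (ln z₁ − r·ln z₂)/(1 − r) = (2.3979 − 0.49467×4.7005)/0.50533 = 0.1439 → z₀ = 1.155 m
V₃ = V₁ · ln(z₃/z₀)/ln(z₁/z₀) = 4.64 × 5.0379/2.2540 = 10.3708 m/s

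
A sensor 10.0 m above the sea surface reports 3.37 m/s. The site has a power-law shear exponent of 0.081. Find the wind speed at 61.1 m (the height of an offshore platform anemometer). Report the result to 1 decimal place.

3.9 m/s

Power-law profile: V₂ = V₁ · (z₂/z₁)^α
V₂ = 3.37 × (61.1/10.0)^0.081 = 3.37 × (6.1100)^0.081
    = 3.37 × 1.1579 = 3.9021 m/s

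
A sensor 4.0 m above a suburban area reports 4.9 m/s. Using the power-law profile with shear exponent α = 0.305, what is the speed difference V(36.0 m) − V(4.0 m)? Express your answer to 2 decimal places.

Power law: V₂ = V₁ · (z₂/z₁)^α = 4.9 × (9.0000)^0.305 = 9.5772 m/s
ΔV = 9.5772 − 4.9 = 4.6772 m/s

4.68 m/s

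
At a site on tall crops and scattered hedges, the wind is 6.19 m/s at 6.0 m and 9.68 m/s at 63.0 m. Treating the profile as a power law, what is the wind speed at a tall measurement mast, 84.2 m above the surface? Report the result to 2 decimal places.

10.23 m/s

First find α: α = ln(V₂/V₁)/ln(z₂/z₁) = ln(9.68/6.19)/ln(63.0/6.0) = 0.44713/2.35138 = 0.1902
Extrapolate from 63.0 m to 84.2 m: V₃ = 9.68 × (84.2/63.0)^0.1902 = 9.68 × 1.0567 = 10.2289 m/s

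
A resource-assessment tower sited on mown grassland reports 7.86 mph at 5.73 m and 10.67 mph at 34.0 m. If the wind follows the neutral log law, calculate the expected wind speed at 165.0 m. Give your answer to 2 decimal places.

Log law: V ∝ ln(z/z₀). From the pair, with r = V₁/V₂ = 0.73664,
ln z₀ = (ln z₁ − r·ln z₂)/(1 − r) = (1.7457 − 0.73664×3.5264)/0.26336 = -3.2350 → z₀ = 0.03936 m
V₃ = V₁ · ln(z₃/z₀)/ln(z₁/z₀) = 7.86 × 8.3410/4.9807 = 13.1627 mph

13.16 mph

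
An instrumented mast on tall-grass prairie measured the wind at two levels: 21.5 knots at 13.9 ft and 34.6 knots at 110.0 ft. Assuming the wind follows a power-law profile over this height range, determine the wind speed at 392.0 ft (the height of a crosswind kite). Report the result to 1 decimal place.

First find α: α = ln(V₂/V₁)/ln(z₂/z₁) = ln(34.6/21.5)/ln(110.0/13.9) = 0.47580/2.06859 = 0.2300
Extrapolate from 110.0 ft to 392.0 ft: V₃ = 34.6 × (392.0/110.0)^0.2300 = 34.6 × 1.3395 = 46.3466 knots

46.3 knots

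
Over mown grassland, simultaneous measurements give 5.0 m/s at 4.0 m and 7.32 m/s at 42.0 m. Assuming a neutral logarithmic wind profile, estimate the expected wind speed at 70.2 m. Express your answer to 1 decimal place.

Log law: V ∝ ln(z/z₀). From the pair, with r = V₁/V₂ = 0.68306,
ln z₀ = (ln z₁ − r·ln z₂)/(1 − r) = (1.3863 − 0.68306×3.7377)/0.31694 = -3.6813 → z₀ = 0.02519 m
V₃ = V₁ · ln(z₃/z₀)/ln(z₁/z₀) = 5.0 × 7.9327/5.0676 = 7.8268 m/s

7.8 m/s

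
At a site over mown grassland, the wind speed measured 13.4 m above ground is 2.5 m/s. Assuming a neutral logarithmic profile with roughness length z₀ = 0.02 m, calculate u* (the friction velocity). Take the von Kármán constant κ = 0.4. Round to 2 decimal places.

Log law: V(z) = (u*/κ) · ln(z/z₀) ⇒ u* = κ · V / ln(z/z₀)
u* = 0.4 × 2.5 / ln(13.4/0.02) = 0.4 × 2.5 / 6.5073
   = 1.0000 / 6.5073 = 0.1537 m/s

u* ≈ 0.15 m/s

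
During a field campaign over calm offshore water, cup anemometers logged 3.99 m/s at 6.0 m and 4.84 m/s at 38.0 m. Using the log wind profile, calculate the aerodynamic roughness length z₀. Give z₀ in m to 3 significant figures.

Log law: V(z) ∝ ln(z/z₀). With r = V₁/V₂ = 3.99/4.84 = 0.82438,
r · ln(z₂/z₀) = ln(z₁/z₀) ⇒ ln z₀ = (ln z₁ − r·ln z₂)/(1 − r)
ln z₀ = (1.79176 − 0.82438×3.63759) / 0.17562 = -6.8728
z₀ = exp(-6.8728) = 0.001036 m

z₀ ≈ 0.00104 m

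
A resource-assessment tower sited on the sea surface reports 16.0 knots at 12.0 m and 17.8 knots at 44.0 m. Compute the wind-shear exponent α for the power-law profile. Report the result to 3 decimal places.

α ≈ 0.082

Power law: V₂/V₁ = (z₂/z₁)^α ⇒ α = ln(V₂/V₁) / ln(z₂/z₁)
α = ln(17.8/16.0) / ln(44.0/12.0) = ln(1.1125) / ln(3.6667)
  = 0.10661 / 1.29928 = 0.08205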